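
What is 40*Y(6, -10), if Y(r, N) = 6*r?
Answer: 1440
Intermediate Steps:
40*Y(6, -10) = 40*(6*6) = 40*36 = 1440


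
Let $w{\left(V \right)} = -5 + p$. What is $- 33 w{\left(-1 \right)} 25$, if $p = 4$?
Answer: $825$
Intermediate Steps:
$w{\left(V \right)} = -1$ ($w{\left(V \right)} = -5 + 4 = -1$)
$- 33 w{\left(-1 \right)} 25 = \left(-33\right) \left(-1\right) 25 = 33 \cdot 25 = 825$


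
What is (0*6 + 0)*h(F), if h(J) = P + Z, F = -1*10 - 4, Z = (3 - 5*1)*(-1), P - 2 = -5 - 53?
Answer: 0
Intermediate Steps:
P = -56 (P = 2 + (-5 - 53) = 2 - 58 = -56)
Z = 2 (Z = (3 - 5)*(-1) = -2*(-1) = 2)
F = -14 (F = -10 - 4 = -14)
h(J) = -54 (h(J) = -56 + 2 = -54)
(0*6 + 0)*h(F) = (0*6 + 0)*(-54) = (0 + 0)*(-54) = 0*(-54) = 0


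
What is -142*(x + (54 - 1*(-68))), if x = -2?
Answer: -17040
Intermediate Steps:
-142*(x + (54 - 1*(-68))) = -142*(-2 + (54 - 1*(-68))) = -142*(-2 + (54 + 68)) = -142*(-2 + 122) = -142*120 = -17040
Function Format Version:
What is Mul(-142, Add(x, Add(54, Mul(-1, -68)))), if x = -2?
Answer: -17040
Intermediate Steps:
Mul(-142, Add(x, Add(54, Mul(-1, -68)))) = Mul(-142, Add(-2, Add(54, Mul(-1, -68)))) = Mul(-142, Add(-2, Add(54, 68))) = Mul(-142, Add(-2, 122)) = Mul(-142, 120) = -17040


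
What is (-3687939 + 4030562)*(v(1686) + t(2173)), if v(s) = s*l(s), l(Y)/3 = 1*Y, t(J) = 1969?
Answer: 2922490932611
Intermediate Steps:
l(Y) = 3*Y (l(Y) = 3*(1*Y) = 3*Y)
v(s) = 3*s² (v(s) = s*(3*s) = 3*s²)
(-3687939 + 4030562)*(v(1686) + t(2173)) = (-3687939 + 4030562)*(3*1686² + 1969) = 342623*(3*2842596 + 1969) = 342623*(8527788 + 1969) = 342623*8529757 = 2922490932611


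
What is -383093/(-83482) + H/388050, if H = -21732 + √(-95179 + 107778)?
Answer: 24474167971/5399198350 + √12599/388050 ≈ 4.5332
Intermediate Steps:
H = -21732 + √12599 ≈ -21620.
-383093/(-83482) + H/388050 = -383093/(-83482) + (-21732 + √12599)/388050 = -383093*(-1/83482) + (-21732 + √12599)*(1/388050) = 383093/83482 + (-3622/64675 + √12599/388050) = 24474167971/5399198350 + √12599/388050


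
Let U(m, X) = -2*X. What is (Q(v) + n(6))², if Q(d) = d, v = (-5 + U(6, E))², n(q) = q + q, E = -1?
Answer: 441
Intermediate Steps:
n(q) = 2*q
v = 9 (v = (-5 - 2*(-1))² = (-5 + 2)² = (-3)² = 9)
(Q(v) + n(6))² = (9 + 2*6)² = (9 + 12)² = 21² = 441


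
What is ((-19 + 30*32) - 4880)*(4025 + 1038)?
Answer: -19943157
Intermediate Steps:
((-19 + 30*32) - 4880)*(4025 + 1038) = ((-19 + 960) - 4880)*5063 = (941 - 4880)*5063 = -3939*5063 = -19943157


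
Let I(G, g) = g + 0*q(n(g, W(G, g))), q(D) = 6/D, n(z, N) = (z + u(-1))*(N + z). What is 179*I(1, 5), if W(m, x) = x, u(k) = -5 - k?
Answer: 895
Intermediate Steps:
n(z, N) = (-4 + z)*(N + z) (n(z, N) = (z + (-5 - 1*(-1)))*(N + z) = (z + (-5 + 1))*(N + z) = (z - 4)*(N + z) = (-4 + z)*(N + z))
I(G, g) = g (I(G, g) = g + 0*(6/(g² - 4*g - 4*g + g*g)) = g + 0*(6/(g² - 4*g - 4*g + g²)) = g + 0*(6/(-8*g + 2*g²)) = g + 0 = g)
179*I(1, 5) = 179*5 = 895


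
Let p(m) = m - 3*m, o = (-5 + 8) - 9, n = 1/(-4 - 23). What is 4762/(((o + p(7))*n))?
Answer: 64287/10 ≈ 6428.7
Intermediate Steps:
n = -1/27 (n = 1/(-27) = -1/27 ≈ -0.037037)
o = -6 (o = 3 - 9 = -6)
p(m) = -2*m
4762/(((o + p(7))*n)) = 4762/(((-6 - 2*7)*(-1/27))) = 4762/(((-6 - 14)*(-1/27))) = 4762/((-20*(-1/27))) = 4762/(20/27) = 4762*(27/20) = 64287/10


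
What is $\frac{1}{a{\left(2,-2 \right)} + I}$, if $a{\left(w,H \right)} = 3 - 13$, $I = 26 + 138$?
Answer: $\frac{1}{154} \approx 0.0064935$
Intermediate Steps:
$I = 164$
$a{\left(w,H \right)} = -10$
$\frac{1}{a{\left(2,-2 \right)} + I} = \frac{1}{-10 + 164} = \frac{1}{154}$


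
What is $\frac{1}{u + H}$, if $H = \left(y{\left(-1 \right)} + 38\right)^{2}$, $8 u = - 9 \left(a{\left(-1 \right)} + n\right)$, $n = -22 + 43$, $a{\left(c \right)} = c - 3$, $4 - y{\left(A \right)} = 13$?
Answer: $\frac{8}{6575} \approx 0.0012167$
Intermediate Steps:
$y{\left(A \right)} = -9$ ($y{\left(A \right)} = 4 - 13 = -9$)
$a{\left(c \right)} = -3 + c$
$n = 21$
$u = - \frac{153}{8}$ ($u = \frac{\left(-9\right) \left(\left(-3 - 1\right) + 21\right)}{8} = \frac{\left(-9\right) \left(-4 + 21\right)}{8} = \frac{\left(-9\right) 17}{8} = \frac{1}{8} \left(-153\right) = - \frac{153}{8} \approx -19.125$)
$H = 841$ ($H = \left(-9 + 38\right)^{2} = 29^{2} = 841$)
$\frac{1}{u + H} = \frac{1}{- \frac{153}{8} + 841} = \frac{1}{\frac{6575}{8}} = \frac{8}{6575}$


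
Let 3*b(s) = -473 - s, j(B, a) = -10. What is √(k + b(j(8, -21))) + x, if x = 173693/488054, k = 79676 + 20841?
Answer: 173693/488054 + 388*√6/3 ≈ 317.16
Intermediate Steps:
k = 100517
b(s) = -473/3 - s/3 (b(s) = (-473 - s)/3 = -473/3 - s/3)
x = 173693/488054 (x = 173693*(1/488054) = 173693/488054 ≈ 0.35589)
√(k + b(j(8, -21))) + x = √(100517 + (-473/3 - ⅓*(-10))) + 173693/488054 = √(100517 + (-473/3 + 10/3)) + 173693/488054 = √(100517 - 463/3) + 173693/488054 = √(301088/3) + 173693/488054 = 388*√6/3 + 173693/488054 = 173693/488054 + 388*√6/3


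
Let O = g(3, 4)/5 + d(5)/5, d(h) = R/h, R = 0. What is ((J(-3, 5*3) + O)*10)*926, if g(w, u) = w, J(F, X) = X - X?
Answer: 5556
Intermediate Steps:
J(F, X) = 0
d(h) = 0 (d(h) = 0/h = 0)
O = ⅗ (O = 3/5 + 0/5 = 3*(⅕) + 0*(⅕) = ⅗ + 0 = ⅗ ≈ 0.60000)
((J(-3, 5*3) + O)*10)*926 = ((0 + ⅗)*10)*926 = ((⅗)*10)*926 = 6*926 = 5556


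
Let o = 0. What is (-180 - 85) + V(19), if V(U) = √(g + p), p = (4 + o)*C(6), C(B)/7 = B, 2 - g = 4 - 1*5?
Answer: -265 + 3*√19 ≈ -251.92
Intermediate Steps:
g = 3 (g = 2 - (4 - 1*5) = 2 - (4 - 5) = 2 - 1*(-1) = 2 + 1 = 3)
C(B) = 7*B
p = 168 (p = (4 + 0)*(7*6) = 4*42 = 168)
V(U) = 3*√19 (V(U) = √(3 + 168) = √171 = 3*√19)
(-180 - 85) + V(19) = (-180 - 85) + 3*√19 = -265 + 3*√19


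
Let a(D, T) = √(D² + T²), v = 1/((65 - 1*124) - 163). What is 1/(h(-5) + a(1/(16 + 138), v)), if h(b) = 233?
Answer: 34041863394/7931754161677 - 42735*√730/7931754161677 ≈ 0.0042917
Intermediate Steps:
v = -1/222 (v = 1/((65 - 124) - 163) = 1/(-59 - 163) = 1/(-222) = -1/222 ≈ -0.0045045)
1/(h(-5) + a(1/(16 + 138), v)) = 1/(233 + √((1/(16 + 138))² + (-1/222)²)) = 1/(233 + √((1/154)² + 1/49284)) = 1/(233 + √(1/23716 + 1/49284)) = 1/(233 + √(9125/146102418)) = 1/(233 + 5*√730/17094)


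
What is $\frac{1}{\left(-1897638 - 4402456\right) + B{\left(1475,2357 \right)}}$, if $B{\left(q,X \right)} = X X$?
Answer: $- \frac{1}{744645} \approx -1.3429 \cdot 10^{-6}$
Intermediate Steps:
$B{\left(q,X \right)} = X^{2}$
$\frac{1}{\left(-1897638 - 4402456\right) + B{\left(1475,2357 \right)}} = \frac{1}{\left(-1897638 - 4402456\right) + 2357^{2}} = \frac{1}{-6300094 + 5555449} = \frac{1}{-744645} = - \frac{1}{744645}$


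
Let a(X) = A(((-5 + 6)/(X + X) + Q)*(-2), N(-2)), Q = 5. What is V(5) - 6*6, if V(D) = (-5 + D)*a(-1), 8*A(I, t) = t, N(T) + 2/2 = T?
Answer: -36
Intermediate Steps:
N(T) = -1 + T
A(I, t) = t/8
a(X) = -3/8 (a(X) = (-1 - 2)/8 = (⅛)*(-3) = -3/8)
V(D) = 15/8 - 3*D/8 (V(D) = (-5 + D)*(-3/8) = 15/8 - 3*D/8)
V(5) - 6*6 = (15/8 - 3/8*5) - 6*6 = (15/8 - 15/8) - 36 = 0 - 36 = -36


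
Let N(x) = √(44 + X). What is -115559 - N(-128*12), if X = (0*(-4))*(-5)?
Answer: -115559 - 2*√11 ≈ -1.1557e+5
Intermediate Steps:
X = 0 (X = 0*(-5) = 0)
N(x) = 2*√11 (N(x) = √(44 + 0) = √44 = 2*√11)
-115559 - N(-128*12) = -115559 - 2*√11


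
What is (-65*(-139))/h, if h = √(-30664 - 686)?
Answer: -1807*I*√1254/1254 ≈ -51.028*I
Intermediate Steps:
h = 5*I*√1254 (h = √(-31350) = 5*I*√1254 ≈ 177.06*I)
(-65*(-139))/h = (-65*(-139))/((5*I*√1254)) = 9035*(-I*√1254/6270) = -1807*I*√1254/1254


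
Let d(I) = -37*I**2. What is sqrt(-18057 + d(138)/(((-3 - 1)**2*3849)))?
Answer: 3*I*sqrt(13218783641)/2566 ≈ 134.42*I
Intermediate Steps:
sqrt(-18057 + d(138)/(((-3 - 1)**2*3849))) = sqrt(-18057 + (-37*138**2)/(((-3 - 1)**2*3849))) = sqrt(-18057 + (-37*19044)/(((-4)**2*3849))) = sqrt(-18057 - 704628/(16*3849)) = sqrt(-18057 - 704628/61584) = sqrt(-18057 - 704628*1/61584) = sqrt(-18057 - 58719/5132) = sqrt(-92727243/5132) = 3*I*sqrt(13218783641)/2566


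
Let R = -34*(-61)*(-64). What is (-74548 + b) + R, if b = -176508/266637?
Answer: -18423253472/88879 ≈ -2.0728e+5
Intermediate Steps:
b = -58836/88879 (b = -176508*1/266637 = -58836/88879 ≈ -0.66198)
R = -132736 (R = 2074*(-64) = -132736)
(-74548 + b) + R = (-74548 - 58836/88879) - 132736 = -6625810528/88879 - 132736 = -18423253472/88879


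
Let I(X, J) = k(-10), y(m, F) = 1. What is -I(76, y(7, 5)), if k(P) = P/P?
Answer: -1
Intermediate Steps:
k(P) = 1
I(X, J) = 1
-I(76, y(7, 5)) = -1*1 = -1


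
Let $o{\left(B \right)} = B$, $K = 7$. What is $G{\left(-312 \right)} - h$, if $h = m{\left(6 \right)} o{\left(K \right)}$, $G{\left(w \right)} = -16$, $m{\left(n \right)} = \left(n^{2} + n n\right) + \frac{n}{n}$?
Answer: $-527$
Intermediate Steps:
$m{\left(n \right)} = 1 + 2 n^{2}$ ($m{\left(n \right)} = \left(n^{2} + n^{2}\right) + 1 = 2 n^{2} + 1 = 1 + 2 n^{2}$)
$h = 511$ ($h = \left(1 + 2 \cdot 6^{2}\right) 7 = \left(1 + 2 \cdot 36\right) 7 = \left(1 + 72\right) 7 = 73 \cdot 7 = 511$)
$G{\left(-312 \right)} - h = -16 - 511 = -527$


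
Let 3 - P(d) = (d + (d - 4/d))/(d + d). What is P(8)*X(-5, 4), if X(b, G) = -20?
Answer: -325/8 ≈ -40.625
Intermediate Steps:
P(d) = 3 - (-4/d + 2*d)/(2*d) (P(d) = 3 - (d + (d - 4/d))/(d + d) = 3 - (-4/d + 2*d)/(2*d))
P(8)*X(-5, 4) = (2 + 2/8**2)*(-20) = (2 + 2*(1/64))*(-20) = (2 + 1/32)*(-20) = (65/32)*(-20) = -325/8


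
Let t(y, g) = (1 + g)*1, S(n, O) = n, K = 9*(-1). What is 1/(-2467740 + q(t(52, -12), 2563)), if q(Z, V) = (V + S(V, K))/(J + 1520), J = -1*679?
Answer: -841/2075364214 ≈ -4.0523e-7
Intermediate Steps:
K = -9
J = -679
t(y, g) = 1 + g
q(Z, V) = 2*V/841 (q(Z, V) = (V + V)/(-679 + 1520) = (2*V)/841 = (2*V)*(1/841) = 2*V/841)
1/(-2467740 + q(t(52, -12), 2563)) = 1/(-2467740 + (2/841)*2563) = 1/(-2467740 + 5126/841) = 1/(-2075364214/841) = -841/2075364214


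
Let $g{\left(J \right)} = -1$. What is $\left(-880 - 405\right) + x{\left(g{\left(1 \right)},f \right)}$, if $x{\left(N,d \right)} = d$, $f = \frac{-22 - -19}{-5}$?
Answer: $- \frac{6422}{5} \approx -1284.4$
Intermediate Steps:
$f = \frac{3}{5}$ ($f = \left(-22 + 19\right) \left(- \frac{1}{5}\right) = \left(-3\right) \left(- \frac{1}{5}\right) = \frac{3}{5} \approx 0.6$)
$\left(-880 - 405\right) + x{\left(g{\left(1 \right)},f \right)} = \left(-880 - 405\right) + \frac{3}{5} = -1285 + \frac{3}{5} = - \frac{6422}{5}$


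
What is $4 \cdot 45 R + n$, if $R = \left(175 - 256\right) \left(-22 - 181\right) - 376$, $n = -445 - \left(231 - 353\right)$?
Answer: $2891737$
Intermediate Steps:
$n = -323$ ($n = -445 - -122 = -445 + 122 = -323$)
$R = 16067$ ($R = \left(-81\right) \left(-203\right) - 376 = 16443 - 376 = 16067$)
$4 \cdot 45 R + n = 4 \cdot 45 \cdot 16067 - 323 = 180 \cdot 16067 - 323 = 2892060 - 323 = 2891737$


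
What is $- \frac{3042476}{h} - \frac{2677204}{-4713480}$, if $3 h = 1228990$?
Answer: $- \frac{993292309637}{144820494630} \approx -6.8588$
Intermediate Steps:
$h = \frac{1228990}{3}$ ($h = \frac{1}{3} \cdot 1228990 = \frac{1228990}{3} \approx 4.0966 \cdot 10^{5}$)
$- \frac{3042476}{h} - \frac{2677204}{-4713480} = - \frac{3042476}{\frac{1228990}{3}} - \frac{2677204}{-4713480} = \left(-3042476\right) \frac{3}{1228990} - - \frac{669301}{1178370} = - \frac{4563714}{614495} + \frac{669301}{1178370} = - \frac{993292309637}{144820494630}$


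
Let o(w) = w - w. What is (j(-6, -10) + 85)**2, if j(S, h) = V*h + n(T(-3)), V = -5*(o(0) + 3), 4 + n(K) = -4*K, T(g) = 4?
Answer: 46225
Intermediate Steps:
n(K) = -4 - 4*K
o(w) = 0
V = -15 (V = -5*(0 + 3) = -5*3 = -15)
j(S, h) = -20 - 15*h (j(S, h) = -15*h + (-4 - 4*4) = -15*h + (-4 - 16) = -15*h - 20 = -20 - 15*h)
(j(-6, -10) + 85)**2 = ((-20 - 15*(-10)) + 85)**2 = ((-20 + 150) + 85)**2 = (130 + 85)**2 = 215**2 = 46225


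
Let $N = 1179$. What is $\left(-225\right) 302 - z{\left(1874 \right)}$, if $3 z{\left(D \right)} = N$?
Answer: $-68343$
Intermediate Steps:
$z{\left(D \right)} = 393$ ($z{\left(D \right)} = \frac{1}{3} \cdot 1179 = 393$)
$\left(-225\right) 302 - z{\left(1874 \right)} = \left(-225\right) 302 - 393 = -67950 - 393 = -68343$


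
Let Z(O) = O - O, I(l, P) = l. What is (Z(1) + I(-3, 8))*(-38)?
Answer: 114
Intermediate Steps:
Z(O) = 0
(Z(1) + I(-3, 8))*(-38) = (0 - 3)*(-38) = -3*(-38) = 114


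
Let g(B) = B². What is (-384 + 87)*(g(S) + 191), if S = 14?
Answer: -114939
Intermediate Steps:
(-384 + 87)*(g(S) + 191) = (-384 + 87)*(14² + 191) = -297*(196 + 191) = -297*387 = -114939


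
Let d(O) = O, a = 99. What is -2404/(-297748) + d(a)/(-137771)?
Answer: 75431108/10255259927 ≈ 0.0073554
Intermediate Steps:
-2404/(-297748) + d(a)/(-137771) = -2404/(-297748) + 99/(-137771) = -2404*(-1/297748) + 99*(-1/137771) = 601/74437 - 99/137771 = 75431108/10255259927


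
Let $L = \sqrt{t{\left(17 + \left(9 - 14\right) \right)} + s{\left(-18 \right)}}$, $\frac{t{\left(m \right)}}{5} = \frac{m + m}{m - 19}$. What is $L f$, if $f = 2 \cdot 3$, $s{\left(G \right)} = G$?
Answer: $\frac{6 i \sqrt{1722}}{7} \approx 35.569 i$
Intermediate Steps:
$t{\left(m \right)} = \frac{10 m}{-19 + m}$ ($t{\left(m \right)} = 5 \frac{m + m}{m - 19} = 5 \frac{2 m}{-19 + m} = \frac{10 m}{-19 + m}$)
$L = \frac{i \sqrt{1722}}{7}$ ($L = \sqrt{\frac{10 \left(17 + \left(9 - 14\right)\right)}{-19 + \left(17 + \left(9 - 14\right)\right)} - 18} = \sqrt{\frac{10 \left(17 - 5\right)}{-19 + \left(17 - 5\right)} - 18} = \sqrt{10 \cdot 12 \frac{1}{-19 + 12} - 18} = \sqrt{10 \cdot 12 \frac{1}{-7} - 18} = \sqrt{10 \cdot 12 \left(- \frac{1}{7}\right) - 18} = \sqrt{- \frac{120}{7} - 18} = \sqrt{- \frac{246}{7}} = \frac{i \sqrt{1722}}{7} \approx 5.9281 i$)
$f = 6$
$L f = \frac{i \sqrt{1722}}{7} \cdot 6 = \frac{6 i \sqrt{1722}}{7}$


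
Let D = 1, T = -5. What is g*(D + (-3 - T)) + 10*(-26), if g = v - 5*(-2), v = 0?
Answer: -230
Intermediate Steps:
g = 10 (g = 0 - 5*(-2) = 0 + 10 = 10)
g*(D + (-3 - T)) + 10*(-26) = 10*(1 + (-3 - 1*(-5))) + 10*(-26) = 10*(1 + (-3 + 5)) - 260 = 10*(1 + 2) - 260 = 10*3 - 260 = 30 - 260 = -230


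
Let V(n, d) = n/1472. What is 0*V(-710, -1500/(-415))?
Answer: 0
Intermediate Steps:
V(n, d) = n/1472 (V(n, d) = n*(1/1472) = n/1472)
0*V(-710, -1500/(-415)) = 0*((1/1472)*(-710)) = 0*(-355/736) = 0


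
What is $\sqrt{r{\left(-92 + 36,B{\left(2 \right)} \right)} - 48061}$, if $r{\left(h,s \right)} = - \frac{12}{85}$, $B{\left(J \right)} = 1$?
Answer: $\frac{i \sqrt{347241745}}{85} \approx 219.23 i$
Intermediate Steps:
$r{\left(h,s \right)} = - \frac{12}{85}$ ($r{\left(h,s \right)} = \left(-12\right) \frac{1}{85} = - \frac{12}{85}$)
$\sqrt{r{\left(-92 + 36,B{\left(2 \right)} \right)} - 48061} = \sqrt{- \frac{12}{85} - 48061} = \sqrt{- \frac{4085197}{85}} = \frac{i \sqrt{347241745}}{85}$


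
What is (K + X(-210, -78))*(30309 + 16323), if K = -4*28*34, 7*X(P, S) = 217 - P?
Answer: -174730104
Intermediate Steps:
X(P, S) = 31 - P/7 (X(P, S) = (217 - P)/7 = 31 - P/7)
K = -3808 (K = -112*34 = -3808)
(K + X(-210, -78))*(30309 + 16323) = (-3808 + (31 - 1/7*(-210)))*(30309 + 16323) = (-3808 + (31 + 30))*46632 = (-3808 + 61)*46632 = -3747*46632 = -174730104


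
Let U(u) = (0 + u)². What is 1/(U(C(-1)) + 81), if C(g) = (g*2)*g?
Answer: 1/85 ≈ 0.011765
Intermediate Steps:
C(g) = 2*g² (C(g) = (2*g)*g = 2*g²)
U(u) = u²
1/(U(C(-1)) + 81) = 1/((2*(-1)²)² + 81) = 1/((2*1)² + 81) = 1/(2² + 81) = 1/(4 + 81) = 1/85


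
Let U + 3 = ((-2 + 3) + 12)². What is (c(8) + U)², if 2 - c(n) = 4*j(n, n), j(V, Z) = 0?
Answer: 28224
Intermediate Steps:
c(n) = 2 (c(n) = 2 - 4*0 = 2 - 1*0 = 2 + 0 = 2)
U = 166 (U = -3 + ((-2 + 3) + 12)² = -3 + (1 + 12)² = -3 + 13² = -3 + 169 = 166)
(c(8) + U)² = (2 + 166)² = 168² = 28224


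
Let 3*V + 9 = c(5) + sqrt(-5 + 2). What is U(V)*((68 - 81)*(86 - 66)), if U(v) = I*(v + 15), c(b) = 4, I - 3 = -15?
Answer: 41600 + 1040*I*sqrt(3) ≈ 41600.0 + 1801.3*I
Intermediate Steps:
I = -12 (I = 3 - 15 = -12)
V = -5/3 + I*sqrt(3)/3 (V = -3 + (4 + sqrt(-5 + 2))/3 = -3 + (4 + sqrt(-3))/3 = -3 + (4 + I*sqrt(3))/3 = -3 + (4/3 + I*sqrt(3)/3) = -5/3 + I*sqrt(3)/3 ≈ -1.6667 + 0.57735*I)
U(v) = -180 - 12*v (U(v) = -12*(v + 15) = -12*(15 + v) = -180 - 12*v)
U(V)*((68 - 81)*(86 - 66)) = (-180 - 12*(-5/3 + I*sqrt(3)/3))*((68 - 81)*(86 - 66)) = (-180 + (20 - 4*I*sqrt(3)))*(-13*20) = (-160 - 4*I*sqrt(3))*(-260) = 41600 + 1040*I*sqrt(3)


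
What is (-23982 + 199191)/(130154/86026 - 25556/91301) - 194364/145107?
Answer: 11093623929437591887/78073288842727 ≈ 1.4209e+5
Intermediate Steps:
(-23982 + 199191)/(130154/86026 - 25556/91301) - 194364/145107 = 175209/(130154*(1/86026) - 25556*1/91301) - 194364*1/145107 = 175209/(65077/43013 - 25556/91301) - 21596/16123 = 175209/(4842354949/3927129913) - 21596/16123 = 175209*(3927129913/4842354949) - 21596/16123 = 688068504926817/4842354949 - 21596/16123 = 11093623929437591887/78073288842727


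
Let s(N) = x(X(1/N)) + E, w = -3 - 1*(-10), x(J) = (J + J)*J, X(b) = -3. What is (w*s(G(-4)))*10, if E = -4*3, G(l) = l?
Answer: 420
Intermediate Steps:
x(J) = 2*J**2 (x(J) = (2*J)*J = 2*J**2)
E = -12
w = 7 (w = -3 + 10 = 7)
s(N) = 6 (s(N) = 2*(-3)**2 - 12 = 2*9 - 12 = 18 - 12 = 6)
(w*s(G(-4)))*10 = (7*6)*10 = 42*10 = 420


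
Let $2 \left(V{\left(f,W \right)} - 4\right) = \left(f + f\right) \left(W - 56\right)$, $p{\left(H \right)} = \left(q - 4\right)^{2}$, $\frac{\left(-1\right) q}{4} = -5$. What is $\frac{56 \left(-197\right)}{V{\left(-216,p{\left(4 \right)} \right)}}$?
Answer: $\frac{2758}{10799} \approx 0.25539$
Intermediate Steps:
$q = 20$ ($q = \left(-4\right) \left(-5\right) = 20$)
$p{\left(H \right)} = 256$ ($p{\left(H \right)} = \left(20 - 4\right)^{2} = 16^{2} = 256$)
$V{\left(f,W \right)} = 4 + f \left(-56 + W\right)$ ($V{\left(f,W \right)} = 4 + \frac{\left(f + f\right) \left(W - 56\right)}{2} = 4 + \frac{2 f \left(-56 + W\right)}{2} = 4 + f \left(-56 + W\right)$)
$\frac{56 \left(-197\right)}{V{\left(-216,p{\left(4 \right)} \right)}} = \frac{56 \left(-197\right)}{4 - -12096 + 256 \left(-216\right)} = - \frac{11032}{4 + 12096 - 55296} = - \frac{11032}{-43196} = \left(-11032\right) \left(- \frac{1}{43196}\right) = \frac{2758}{10799}$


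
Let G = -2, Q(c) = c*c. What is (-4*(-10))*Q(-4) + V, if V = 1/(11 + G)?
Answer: 5761/9 ≈ 640.11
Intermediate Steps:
Q(c) = c²
V = ⅑ (V = 1/(11 - 2) = 1/9 = ⅑ ≈ 0.11111)
(-4*(-10))*Q(-4) + V = -4*(-10)*(-4)² + ⅑ = 40*16 + ⅑ = 640 + ⅑ = 5761/9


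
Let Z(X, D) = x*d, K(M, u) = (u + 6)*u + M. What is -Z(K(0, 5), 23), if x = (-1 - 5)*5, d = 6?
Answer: 180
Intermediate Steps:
x = -30 (x = -6*5 = -30)
K(M, u) = M + u*(6 + u) (K(M, u) = (6 + u)*u + M = u*(6 + u) + M = M + u*(6 + u))
Z(X, D) = -180 (Z(X, D) = -30*6 = -180)
-Z(K(0, 5), 23) = -1*(-180) = 180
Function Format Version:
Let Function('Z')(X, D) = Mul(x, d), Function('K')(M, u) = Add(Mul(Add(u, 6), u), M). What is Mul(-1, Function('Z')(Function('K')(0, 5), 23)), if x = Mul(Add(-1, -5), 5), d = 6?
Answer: 180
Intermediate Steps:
x = -30 (x = Mul(-6, 5) = -30)
Function('K')(M, u) = Add(M, Mul(u, Add(6, u))) (Function('K')(M, u) = Add(Mul(Add(6, u), u), M) = Add(Mul(u, Add(6, u)), M) = Add(M, Mul(u, Add(6, u))))
Function('Z')(X, D) = -180 (Function('Z')(X, D) = Mul(-30, 6) = -180)
Mul(-1, Function('Z')(Function('K')(0, 5), 23)) = Mul(-1, -180) = 180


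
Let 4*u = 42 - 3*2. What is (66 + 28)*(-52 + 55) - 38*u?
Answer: -60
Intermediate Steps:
u = 9 (u = (42 - 3*2)/4 = (42 - 1*6)/4 = (42 - 6)/4 = (¼)*36 = 9)
(66 + 28)*(-52 + 55) - 38*u = (66 + 28)*(-52 + 55) - 38*9 = 94*3 - 342 = 282 - 342 = -60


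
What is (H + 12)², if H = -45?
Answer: 1089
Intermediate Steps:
(H + 12)² = (-45 + 12)² = (-33)² = 1089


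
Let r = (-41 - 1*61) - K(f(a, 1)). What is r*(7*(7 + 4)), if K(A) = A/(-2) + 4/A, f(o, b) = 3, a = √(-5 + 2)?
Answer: -47047/6 ≈ -7841.2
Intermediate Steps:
a = I*√3 (a = √(-3) = I*√3 ≈ 1.732*I)
K(A) = 4/A - A/2 (K(A) = A*(-½) + 4/A = -A/2 + 4/A = 4/A - A/2)
r = -611/6 (r = (-41 - 1*61) - (4/3 - ½*3) = (-41 - 61) - (4*(⅓) - 3/2) = -102 - (4/3 - 3/2) = -102 - 1*(-⅙) = -102 + ⅙ = -611/6 ≈ -101.83)
r*(7*(7 + 4)) = -4277*(7 + 4)/6 = -4277*11/6 = -611/6*77 = -47047/6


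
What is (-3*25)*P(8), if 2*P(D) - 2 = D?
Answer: -375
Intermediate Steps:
P(D) = 1 + D/2
(-3*25)*P(8) = (-3*25)*(1 + (1/2)*8) = -75*(1 + 4) = -75*5 = -375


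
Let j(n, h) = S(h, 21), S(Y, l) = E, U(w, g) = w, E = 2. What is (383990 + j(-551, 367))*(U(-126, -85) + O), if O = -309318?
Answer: -118824020448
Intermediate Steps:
S(Y, l) = 2
j(n, h) = 2
(383990 + j(-551, 367))*(U(-126, -85) + O) = (383990 + 2)*(-126 - 309318) = 383992*(-309444) = -118824020448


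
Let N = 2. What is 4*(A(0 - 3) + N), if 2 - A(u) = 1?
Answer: 12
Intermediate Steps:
A(u) = 1 (A(u) = 2 - 1*1 = 2 - 1 = 1)
4*(A(0 - 3) + N) = 4*(1 + 2) = 4*3 = 12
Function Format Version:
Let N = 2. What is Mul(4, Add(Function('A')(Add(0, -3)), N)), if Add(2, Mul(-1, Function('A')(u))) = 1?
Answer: 12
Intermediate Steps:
Function('A')(u) = 1 (Function('A')(u) = Add(2, Mul(-1, 1)) = Add(2, -1) = 1)
Mul(4, Add(Function('A')(Add(0, -3)), N)) = Mul(4, Add(1, 2)) = Mul(4, 3) = 12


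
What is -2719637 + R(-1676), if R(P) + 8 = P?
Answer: -2721321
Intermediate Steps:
R(P) = -8 + P
-2719637 + R(-1676) = -2719637 + (-8 - 1676) = -2719637 - 1684 = -2721321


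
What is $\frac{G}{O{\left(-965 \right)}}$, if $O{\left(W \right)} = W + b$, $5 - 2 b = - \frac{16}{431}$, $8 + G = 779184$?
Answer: $- \frac{671649712}{829659} \approx -809.55$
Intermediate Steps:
$G = 779176$ ($G = -8 + 779184 = 779176$)
$b = \frac{2171}{862}$ ($b = \frac{5}{2} - \frac{\left(-16\right) \frac{1}{431}}{2} = \frac{5}{2} - - \frac{8}{431} = \frac{5}{2} + \frac{8}{431} = \frac{2171}{862} \approx 2.5186$)
$O{\left(W \right)} = \frac{2171}{862} + W$ ($O{\left(W \right)} = W + \frac{2171}{862} = \frac{2171}{862} + W$)
$\frac{G}{O{\left(-965 \right)}} = \frac{779176}{\frac{2171}{862} - 965} = \frac{779176}{- \frac{829659}{862}} = 779176 \left(- \frac{862}{829659}\right) = - \frac{671649712}{829659}$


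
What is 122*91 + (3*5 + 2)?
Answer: 11119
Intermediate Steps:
122*91 + (3*5 + 2) = 11102 + (15 + 2) = 11102 + 17 = 11119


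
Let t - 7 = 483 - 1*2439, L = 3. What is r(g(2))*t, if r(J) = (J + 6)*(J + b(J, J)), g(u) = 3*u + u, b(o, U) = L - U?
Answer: -81858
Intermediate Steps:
t = -1949 (t = 7 + (483 - 1*2439) = 7 + (483 - 2439) = 7 - 1956 = -1949)
b(o, U) = 3 - U
g(u) = 4*u
r(J) = 18 + 3*J (r(J) = (J + 6)*(J + (3 - J)) = (6 + J)*3 = 18 + 3*J)
r(g(2))*t = (18 + 3*(4*2))*(-1949) = (18 + 3*8)*(-1949) = (18 + 24)*(-1949) = 42*(-1949) = -81858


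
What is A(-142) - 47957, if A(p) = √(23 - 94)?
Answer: -47957 + I*√71 ≈ -47957.0 + 8.4261*I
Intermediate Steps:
A(p) = I*√71 (A(p) = √(-71) = I*√71)
A(-142) - 47957 = I*√71 - 47957 = -47957 + I*√71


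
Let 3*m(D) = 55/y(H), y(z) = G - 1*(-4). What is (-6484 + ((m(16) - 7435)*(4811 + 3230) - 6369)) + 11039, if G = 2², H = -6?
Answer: -1434437321/24 ≈ -5.9768e+7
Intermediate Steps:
G = 4
y(z) = 8 (y(z) = 4 - 1*(-4) = 4 + 4 = 8)
m(D) = 55/24 (m(D) = (55/8)/3 = (55*(⅛))/3 = (⅓)*(55/8) = 55/24)
(-6484 + ((m(16) - 7435)*(4811 + 3230) - 6369)) + 11039 = (-6484 + ((55/24 - 7435)*(4811 + 3230) - 6369)) + 11039 = (-6484 + (-178385/24*8041 - 6369)) + 11039 = (-6484 + (-1434393785/24 - 6369)) + 11039 = (-6484 - 1434546641/24) + 11039 = -1434702257/24 + 11039 = -1434437321/24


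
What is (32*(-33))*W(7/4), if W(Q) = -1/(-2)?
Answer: -528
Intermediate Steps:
W(Q) = 1/2 (W(Q) = -1*(-1/2) = 1/2)
(32*(-33))*W(7/4) = (32*(-33))*(1/2) = -1056*1/2 = -528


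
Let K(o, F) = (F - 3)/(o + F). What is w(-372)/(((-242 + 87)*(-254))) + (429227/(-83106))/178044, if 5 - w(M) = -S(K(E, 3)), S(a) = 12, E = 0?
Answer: 117321126149/291269588010840 ≈ 0.00040279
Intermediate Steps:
K(o, F) = (-3 + F)/(F + o)
w(M) = 17 (w(M) = 5 - (-1)*12 = 5 - 1*(-12) = 5 + 12 = 17)
w(-372)/(((-242 + 87)*(-254))) + (429227/(-83106))/178044 = 17/(((-242 + 87)*(-254))) + (429227/(-83106))/178044 = 17/((-155*(-254))) + (429227*(-1/83106))*(1/178044) = 17/39370 - 429227/83106*1/178044 = 17*(1/39370) - 429227/14796524664 = 17/39370 - 429227/14796524664 = 117321126149/291269588010840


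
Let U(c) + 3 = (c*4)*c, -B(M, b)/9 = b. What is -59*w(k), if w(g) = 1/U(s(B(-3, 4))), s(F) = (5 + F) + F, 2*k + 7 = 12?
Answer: -59/17953 ≈ -0.0032864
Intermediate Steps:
k = 5/2 (k = -7/2 + (1/2)*12 = -7/2 + 6 = 5/2 ≈ 2.5000)
B(M, b) = -9*b
s(F) = 5 + 2*F
U(c) = -3 + 4*c**2 (U(c) = -3 + (c*4)*c = -3 + (4*c)*c = -3 + 4*c**2)
w(g) = 1/17953 (w(g) = 1/(-3 + 4*(5 + 2*(-9*4))**2) = 1/(-3 + 4*(5 + 2*(-36))**2) = 1/(-3 + 4*(5 - 72)**2) = 1/(-3 + 4*(-67)**2) = 1/(-3 + 4*4489) = 1/(-3 + 17956) = 1/17953)
-59*w(k) = -59*1/17953 = -59/17953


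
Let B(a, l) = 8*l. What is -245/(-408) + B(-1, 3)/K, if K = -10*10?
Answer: 3677/10200 ≈ 0.36049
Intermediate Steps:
K = -100
-245/(-408) + B(-1, 3)/K = -245/(-408) + (8*3)/(-100) = -245*(-1/408) + 24*(-1/100) = 245/408 - 6/25 = 3677/10200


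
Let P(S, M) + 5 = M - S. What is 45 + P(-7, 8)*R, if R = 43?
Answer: 475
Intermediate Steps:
P(S, M) = -5 + M - S (P(S, M) = -5 + (M - S) = -5 + M - S)
45 + P(-7, 8)*R = 45 + (-5 + 8 - 1*(-7))*43 = 45 + (-5 + 8 + 7)*43 = 45 + 10*43 = 45 + 430 = 475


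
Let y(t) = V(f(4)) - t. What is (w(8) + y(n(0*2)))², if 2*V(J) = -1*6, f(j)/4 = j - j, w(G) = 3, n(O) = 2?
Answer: 4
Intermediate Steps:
f(j) = 0 (f(j) = 4*(j - j) = 4*0 = 0)
V(J) = -3 (V(J) = (-1*6)/2 = (½)*(-6) = -3)
y(t) = -3 - t
(w(8) + y(n(0*2)))² = (3 + (-3 - 1*2))² = (3 + (-3 - 2))² = (3 - 5)² = (-2)² = 4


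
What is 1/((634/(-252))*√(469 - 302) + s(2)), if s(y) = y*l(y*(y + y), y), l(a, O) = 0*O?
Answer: -126*√167/52939 ≈ -0.030758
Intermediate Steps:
l(a, O) = 0
s(y) = 0 (s(y) = y*0 = 0)
1/((634/(-252))*√(469 - 302) + s(2)) = 1/((634/(-252))*√(469 - 302) + 0) = 1/((634*(-1/252))*√167 + 0) = 1/(-317*√167/126 + 0) = 1/(-317*√167/126) = -126*√167/52939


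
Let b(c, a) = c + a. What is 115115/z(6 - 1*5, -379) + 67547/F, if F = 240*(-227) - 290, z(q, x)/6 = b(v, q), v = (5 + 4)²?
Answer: 3135807713/13473420 ≈ 232.74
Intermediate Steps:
v = 81 (v = 9² = 81)
b(c, a) = a + c
z(q, x) = 486 + 6*q (z(q, x) = 6*(q + 81) = 6*(81 + q) = 486 + 6*q)
F = -54770 (F = -54480 - 290 = -54770)
115115/z(6 - 1*5, -379) + 67547/F = 115115/(486 + 6*(6 - 1*5)) + 67547/(-54770) = 115115/(486 + 6*(6 - 5)) + 67547*(-1/54770) = 115115/(486 + 6*1) - 67547/54770 = 115115/(486 + 6) - 67547/54770 = 115115/492 - 67547/54770 = 3135807713/13473420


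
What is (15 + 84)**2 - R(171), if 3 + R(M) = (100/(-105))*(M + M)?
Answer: 70908/7 ≈ 10130.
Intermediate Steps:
R(M) = -3 - 40*M/21 (R(M) = -3 + (100/(-105))*(M + M) = -3 + (100*(-1/105))*(2*M) = -3 - 40*M/21)
(15 + 84)**2 - R(171) = (15 + 84)**2 - (-3 - 40/21*171) = 99**2 - (-3 - 2280/7) = 9801 - 1*(-2301/7) = 9801 + 2301/7 = 70908/7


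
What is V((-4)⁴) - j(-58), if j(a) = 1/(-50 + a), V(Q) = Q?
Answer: 27649/108 ≈ 256.01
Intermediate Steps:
V((-4)⁴) - j(-58) = (-4)⁴ - 1/(-50 - 58) = 256 - 1/(-108) = 256 - 1*(-1/108) = 256 + 1/108 = 27649/108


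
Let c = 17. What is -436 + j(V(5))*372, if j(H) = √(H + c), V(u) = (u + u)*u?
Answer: -436 + 372*√67 ≈ 2609.0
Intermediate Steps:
V(u) = 2*u² (V(u) = (2*u)*u = 2*u²)
j(H) = √(17 + H) (j(H) = √(H + 17) = √(17 + H))
-436 + j(V(5))*372 = -436 + √(17 + 2*5²)*372 = -436 + √(17 + 2*25)*372 = -436 + √(17 + 50)*372 = -436 + √67*372 = -436 + 372*√67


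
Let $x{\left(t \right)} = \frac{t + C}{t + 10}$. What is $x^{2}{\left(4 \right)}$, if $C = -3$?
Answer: $\frac{1}{196} \approx 0.005102$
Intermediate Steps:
$x{\left(t \right)} = \frac{-3 + t}{10 + t}$ ($x{\left(t \right)} = \frac{t - 3}{t + 10} = \frac{-3 + t}{10 + t}$)
$x^{2}{\left(4 \right)} = \left(\frac{-3 + 4}{10 + 4}\right)^{2} = \left(\frac{1}{14} \cdot 1\right)^{2} = \left(\frac{1}{14}\right)^{2} = \frac{1}{196}$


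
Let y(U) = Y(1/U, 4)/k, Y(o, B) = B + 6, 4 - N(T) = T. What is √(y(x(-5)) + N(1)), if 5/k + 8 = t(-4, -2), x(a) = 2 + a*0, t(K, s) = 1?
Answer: I*√11 ≈ 3.3166*I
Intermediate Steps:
N(T) = 4 - T
x(a) = 2 (x(a) = 2 + 0 = 2)
k = -5/7 (k = 5/(-8 + 1) = 5/(-7) = 5*(-⅐) = -5/7 ≈ -0.71429)
Y(o, B) = 6 + B
y(U) = -14 (y(U) = (6 + 4)/(-5/7) = 10*(-7/5) = -14)
√(y(x(-5)) + N(1)) = √(-14 + (4 - 1*1)) = √(-14 + (4 - 1)) = √(-14 + 3) = √(-11) = I*√11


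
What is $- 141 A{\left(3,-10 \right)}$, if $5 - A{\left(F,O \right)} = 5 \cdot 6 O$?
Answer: $-43005$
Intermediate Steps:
$A{\left(F,O \right)} = 5 - 30 O$ ($A{\left(F,O \right)} = 5 - 5 \cdot 6 O = 5 - 30 O$)
$- 141 A{\left(3,-10 \right)} = - 141 \left(5 - -300\right) = - 141 \left(5 + 300\right) = \left(-141\right) 305 = -43005$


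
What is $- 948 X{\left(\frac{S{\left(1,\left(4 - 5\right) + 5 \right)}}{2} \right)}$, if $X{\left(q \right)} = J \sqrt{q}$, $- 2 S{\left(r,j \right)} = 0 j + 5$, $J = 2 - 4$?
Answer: $948 i \sqrt{5} \approx 2119.8 i$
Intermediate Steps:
$J = -2$
$S{\left(r,j \right)} = - \frac{5}{2}$ ($S{\left(r,j \right)} = - \frac{0 j + 5}{2} = - \frac{0 + 5}{2} = \left(- \frac{1}{2}\right) 5 = - \frac{5}{2}$)
$X{\left(q \right)} = - 2 \sqrt{q}$
$- 948 X{\left(\frac{S{\left(1,\left(4 - 5\right) + 5 \right)}}{2} \right)} = - 948 \left(- 2 \sqrt{- \frac{5}{2 \cdot 2}}\right) = - 948 \left(- 2 \sqrt{\left(- \frac{5}{2}\right) \frac{1}{2}}\right) = - 948 \left(- 2 \sqrt{- \frac{5}{4}}\right) = - 948 \left(- 2 \frac{i \sqrt{5}}{2}\right) = - 948 \left(- i \sqrt{5}\right) = 948 i \sqrt{5}$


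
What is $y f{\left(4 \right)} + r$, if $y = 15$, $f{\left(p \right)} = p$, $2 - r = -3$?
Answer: $65$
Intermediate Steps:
$r = 5$ ($r = 2 - -3 = 2 + 3 = 5$)
$y f{\left(4 \right)} + r = 15 \cdot 4 + 5 = 60 + 5 = 65$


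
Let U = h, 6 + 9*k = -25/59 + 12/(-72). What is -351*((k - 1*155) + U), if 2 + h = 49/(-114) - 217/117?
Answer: 62961967/1121 ≈ 56166.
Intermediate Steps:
k = -2333/3186 (k = -⅔ + (-25/59 + 12/(-72))/9 = -⅔ + (-25*1/59 + 12*(-1/72))/9 = -⅔ + (-25/59 - ⅙)/9 = -⅔ + (⅑)*(-209/354) = -⅔ - 209/3186 = -2333/3186 ≈ -0.73227)
h = -19049/4446 (h = -2 + (49/(-114) - 217/117) = -2 + (49*(-1/114) - 217*1/117) = -2 + (-49/114 - 217/117) = -2 - 10157/4446 = -19049/4446 ≈ -4.2845)
U = -19049/4446 ≈ -4.2845
-351*((k - 1*155) + U) = -351*((-2333/3186 - 1*155) - 19049/4446) = -351*((-2333/3186 - 155) - 19049/4446) = -351*(-496163/3186 - 19049/4446) = -351*(-62961967/393471) = 62961967/1121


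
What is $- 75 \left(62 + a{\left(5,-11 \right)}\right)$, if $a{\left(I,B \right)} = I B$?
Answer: $-525$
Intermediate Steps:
$a{\left(I,B \right)} = B I$
$- 75 \left(62 + a{\left(5,-11 \right)}\right) = - 75 \left(62 - 55\right) = \left(-75\right) 7 = -525$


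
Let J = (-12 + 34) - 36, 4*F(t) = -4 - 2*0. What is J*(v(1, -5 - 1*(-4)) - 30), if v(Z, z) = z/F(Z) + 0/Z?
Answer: 406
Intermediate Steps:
F(t) = -1 (F(t) = (-4 - 2*0)/4 = (-4 + 0)/4 = (1/4)*(-4) = -1)
J = -14 (J = 22 - 36 = -14)
v(Z, z) = -z (v(Z, z) = z/(-1) + 0/Z = z*(-1) + 0 = -z + 0 = -z)
J*(v(1, -5 - 1*(-4)) - 30) = -14*(-(-5 - 1*(-4)) - 30) = -14*(-(-5 + 4) - 30) = -14*(-1*(-1) - 30) = -14*(1 - 30) = -14*(-29) = 406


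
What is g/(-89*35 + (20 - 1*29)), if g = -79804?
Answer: 281/11 ≈ 25.545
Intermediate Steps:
g/(-89*35 + (20 - 1*29)) = -79804/(-89*35 + (20 - 1*29)) = -79804/(-3115 + (20 - 29)) = -79804/(-3115 - 9) = -79804/(-3124) = -79804*(-1/3124) = 281/11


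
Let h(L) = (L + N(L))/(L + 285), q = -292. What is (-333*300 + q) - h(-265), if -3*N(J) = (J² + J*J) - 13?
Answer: -1467572/15 ≈ -97838.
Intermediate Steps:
N(J) = 13/3 - 2*J²/3 (N(J) = -((J² + J*J) - 13)/3 = -((J² + J²) - 13)/3 = -(2*J² - 13)/3 = -(-13 + 2*J²)/3 = 13/3 - 2*J²/3)
h(L) = (13/3 + L - 2*L²/3)/(285 + L) (h(L) = (L + (13/3 - 2*L²/3))/(L + 285) = (13/3 + L - 2*L²/3)/(285 + L))
(-333*300 + q) - h(-265) = (-333*300 - 292) - (13 - 2*(-265)² + 3*(-265))/(3*(285 - 265)) = (-99900 - 292) - (13 - 2*70225 - 795)/(3*20) = -100192 - (13 - 140450 - 795)/(3*20) = -100192 - (-141232)/(3*20) = -100192 - 1*(-35308/15) = -100192 + 35308/15 = -1467572/15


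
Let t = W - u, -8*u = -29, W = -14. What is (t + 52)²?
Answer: 75625/64 ≈ 1181.6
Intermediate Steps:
u = 29/8 (u = -⅛*(-29) = 29/8 ≈ 3.6250)
t = -141/8 (t = -14 - 1*29/8 = -14 - 29/8 = -141/8 ≈ -17.625)
(t + 52)² = (-141/8 + 52)² = (275/8)² = 75625/64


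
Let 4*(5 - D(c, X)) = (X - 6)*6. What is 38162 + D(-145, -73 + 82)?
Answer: 76325/2 ≈ 38163.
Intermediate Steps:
D(c, X) = 14 - 3*X/2 (D(c, X) = 5 - (X - 6)*6/4 = 5 - (-6 + X)*6/4 = 5 - (-36 + 6*X)/4 = 5 + (9 - 3*X/2) = 14 - 3*X/2)
38162 + D(-145, -73 + 82) = 38162 + (14 - 3*(-73 + 82)/2) = 38162 + (14 - 3/2*9) = 38162 + (14 - 27/2) = 38162 + 1/2 = 76325/2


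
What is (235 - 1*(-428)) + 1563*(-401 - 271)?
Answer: -1049673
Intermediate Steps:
(235 - 1*(-428)) + 1563*(-401 - 271) = (235 + 428) + 1563*(-672) = 663 - 1050336 = -1049673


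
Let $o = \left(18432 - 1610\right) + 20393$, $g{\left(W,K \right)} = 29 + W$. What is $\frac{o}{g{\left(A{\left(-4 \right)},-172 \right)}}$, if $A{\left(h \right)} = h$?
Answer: $\frac{7443}{5} \approx 1488.6$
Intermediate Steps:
$o = 37215$ ($o = 16822 + 20393 = 37215$)
$\frac{o}{g{\left(A{\left(-4 \right)},-172 \right)}} = \frac{37215}{29 - 4} = \frac{37215}{25} = 37215 \cdot \frac{1}{25} = \frac{7443}{5}$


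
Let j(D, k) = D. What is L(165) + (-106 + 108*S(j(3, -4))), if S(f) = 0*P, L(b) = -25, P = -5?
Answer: -131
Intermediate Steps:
S(f) = 0 (S(f) = 0*(-5) = 0)
L(165) + (-106 + 108*S(j(3, -4))) = -25 + (-106 + 108*0) = -25 + (-106 + 0) = -25 - 106 = -131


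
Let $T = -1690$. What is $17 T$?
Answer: $-28730$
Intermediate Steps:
$17 T = 17 \left(-1690\right) = -28730$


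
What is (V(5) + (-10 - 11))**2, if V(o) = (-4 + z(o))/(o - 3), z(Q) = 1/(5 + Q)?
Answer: 210681/400 ≈ 526.70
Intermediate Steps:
V(o) = (-4 + 1/(5 + o))/(-3 + o) (V(o) = (-4 + 1/(5 + o))/(o - 3) = (-4 + 1/(5 + o))/(-3 + o))
(V(5) + (-10 - 11))**2 = ((-19 - 4*5)/((-3 + 5)*(5 + 5)) + (-10 - 11))**2 = ((-19 - 20)/(2*10) - 21)**2 = ((1/2)*(1/10)*(-39) - 21)**2 = (-39/20 - 21)**2 = (-459/20)**2 = 210681/400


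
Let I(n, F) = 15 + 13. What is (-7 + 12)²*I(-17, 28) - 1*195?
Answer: 505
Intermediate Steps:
I(n, F) = 28
(-7 + 12)²*I(-17, 28) - 1*195 = (-7 + 12)²*28 - 1*195 = 5²*28 - 195 = 25*28 - 195 = 700 - 195 = 505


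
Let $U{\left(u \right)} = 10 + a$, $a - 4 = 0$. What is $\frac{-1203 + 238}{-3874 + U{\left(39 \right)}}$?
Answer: $\frac{1}{4} \approx 0.25$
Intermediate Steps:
$a = 4$ ($a = 4 + 0 = 4$)
$U{\left(u \right)} = 14$ ($U{\left(u \right)} = 10 + 4 = 14$)
$\frac{-1203 + 238}{-3874 + U{\left(39 \right)}} = \frac{-1203 + 238}{-3874 + 14} = - \frac{965}{-3860} = \left(-965\right) \left(- \frac{1}{3860}\right) = \frac{1}{4}$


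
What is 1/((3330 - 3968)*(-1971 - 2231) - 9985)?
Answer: 1/2670891 ≈ 3.7441e-7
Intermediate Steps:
1/((3330 - 3968)*(-1971 - 2231) - 9985) = 1/(-638*(-4202) - 9985) = 1/(2680876 - 9985) = 1/2670891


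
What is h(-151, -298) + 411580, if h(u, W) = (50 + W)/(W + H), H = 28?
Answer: 55563424/135 ≈ 4.1158e+5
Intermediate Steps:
h(u, W) = (50 + W)/(28 + W) (h(u, W) = (50 + W)/(W + 28) = (50 + W)/(28 + W))
h(-151, -298) + 411580 = (50 - 298)/(28 - 298) + 411580 = -248/(-270) + 411580 = -1/270*(-248) + 411580 = 124/135 + 411580 = 55563424/135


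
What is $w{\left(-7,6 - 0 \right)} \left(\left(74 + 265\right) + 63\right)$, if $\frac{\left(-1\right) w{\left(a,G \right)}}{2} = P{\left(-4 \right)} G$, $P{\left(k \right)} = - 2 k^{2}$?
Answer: $154368$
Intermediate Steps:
$w{\left(a,G \right)} = 64 G$ ($w{\left(a,G \right)} = - 2 - 2 \left(-4\right)^{2} G = - 2 \left(-2\right) 16 G = - 2 \left(- 32 G\right) = 64 G$)
$w{\left(-7,6 - 0 \right)} \left(\left(74 + 265\right) + 63\right) = 64 \left(6 - 0\right) \left(\left(74 + 265\right) + 63\right) = 64 \left(6 + 0\right) \left(339 + 63\right) = 64 \cdot 6 \cdot 402 = 384 \cdot 402 = 154368$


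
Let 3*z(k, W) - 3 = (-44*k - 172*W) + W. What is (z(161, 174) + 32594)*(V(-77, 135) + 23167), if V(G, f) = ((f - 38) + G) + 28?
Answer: 1414884605/3 ≈ 4.7163e+8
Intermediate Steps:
z(k, W) = 1 - 57*W - 44*k/3 (z(k, W) = 1 + ((-44*k - 172*W) + W)/3 = 1 + ((-172*W - 44*k) + W)/3 = 1 + (-171*W - 44*k)/3 = 1 + (-57*W - 44*k/3) = 1 - 57*W - 44*k/3)
V(G, f) = -10 + G + f (V(G, f) = ((-38 + f) + G) + 28 = (-38 + G + f) + 28 = -10 + G + f)
(z(161, 174) + 32594)*(V(-77, 135) + 23167) = ((1 - 57*174 - 44/3*161) + 32594)*((-10 - 77 + 135) + 23167) = ((1 - 9918 - 7084/3) + 32594)*(48 + 23167) = (-36835/3 + 32594)*23215 = (60947/3)*23215 = 1414884605/3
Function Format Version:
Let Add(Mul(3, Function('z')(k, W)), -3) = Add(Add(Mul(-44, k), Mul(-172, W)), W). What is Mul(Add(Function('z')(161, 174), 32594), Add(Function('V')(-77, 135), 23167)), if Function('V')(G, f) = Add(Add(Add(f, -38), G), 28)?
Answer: Rational(1414884605, 3) ≈ 4.7163e+8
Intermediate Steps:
Function('z')(k, W) = Add(1, Mul(-57, W), Mul(Rational(-44, 3), k)) (Function('z')(k, W) = Add(1, Mul(Rational(1, 3), Add(Add(Mul(-44, k), Mul(-172, W)), W))) = Add(1, Mul(Rational(1, 3), Add(Add(Mul(-172, W), Mul(-44, k)), W))) = Add(1, Mul(Rational(1, 3), Add(Mul(-171, W), Mul(-44, k)))) = Add(1, Add(Mul(-57, W), Mul(Rational(-44, 3), k))) = Add(1, Mul(-57, W), Mul(Rational(-44, 3), k)))
Function('V')(G, f) = Add(-10, G, f) (Function('V')(G, f) = Add(Add(Add(-38, f), G), 28) = Add(Add(-38, G, f), 28) = Add(-10, G, f))
Mul(Add(Function('z')(161, 174), 32594), Add(Function('V')(-77, 135), 23167)) = Mul(Add(Add(1, Mul(-57, 174), Mul(Rational(-44, 3), 161)), 32594), Add(Add(-10, -77, 135), 23167)) = Mul(Add(Add(1, -9918, Rational(-7084, 3)), 32594), Add(48, 23167)) = Mul(Add(Rational(-36835, 3), 32594), 23215) = Mul(Rational(60947, 3), 23215) = Rational(1414884605, 3)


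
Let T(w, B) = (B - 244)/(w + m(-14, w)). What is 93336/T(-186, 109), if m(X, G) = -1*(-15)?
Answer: 591128/5 ≈ 1.1823e+5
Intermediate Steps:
m(X, G) = 15
T(w, B) = (-244 + B)/(15 + w) (T(w, B) = (B - 244)/(w + 15) = (-244 + B)/(15 + w))
93336/T(-186, 109) = 93336/(((-244 + 109)/(15 - 186))) = 93336/((-135/(-171))) = 93336/((-1/171*(-135))) = 93336/(15/19) = 93336*(19/15) = 591128/5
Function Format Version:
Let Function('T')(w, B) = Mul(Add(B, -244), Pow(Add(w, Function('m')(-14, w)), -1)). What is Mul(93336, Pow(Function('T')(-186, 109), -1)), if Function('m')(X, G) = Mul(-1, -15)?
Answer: Rational(591128, 5) ≈ 1.1823e+5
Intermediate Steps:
Function('m')(X, G) = 15
Function('T')(w, B) = Mul(Pow(Add(15, w), -1), Add(-244, B)) (Function('T')(w, B) = Mul(Add(B, -244), Pow(Add(w, 15), -1)) = Mul(Add(-244, B), Pow(Add(15, w), -1)) = Mul(Pow(Add(15, w), -1), Add(-244, B)))
Mul(93336, Pow(Function('T')(-186, 109), -1)) = Mul(93336, Pow(Mul(Pow(Add(15, -186), -1), Add(-244, 109)), -1)) = Mul(93336, Pow(Mul(Pow(-171, -1), -135), -1)) = Mul(93336, Pow(Mul(Rational(-1, 171), -135), -1)) = Mul(93336, Pow(Rational(15, 19), -1)) = Mul(93336, Rational(19, 15)) = Rational(591128, 5)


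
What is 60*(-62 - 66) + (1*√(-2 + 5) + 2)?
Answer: -7678 + √3 ≈ -7676.3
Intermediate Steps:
60*(-62 - 66) + (1*√(-2 + 5) + 2) = 60*(-128) + (1*√3 + 2) = -7680 + (√3 + 2) = -7680 + (2 + √3) = -7678 + √3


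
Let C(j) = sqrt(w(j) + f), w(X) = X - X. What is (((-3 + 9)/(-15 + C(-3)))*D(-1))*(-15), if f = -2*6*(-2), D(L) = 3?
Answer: 1350/67 + 180*sqrt(6)/67 ≈ 26.730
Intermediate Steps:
f = 24 (f = -12*(-2) = 24)
w(X) = 0
C(j) = 2*sqrt(6) (C(j) = sqrt(0 + 24) = sqrt(24) = 2*sqrt(6))
(((-3 + 9)/(-15 + C(-3)))*D(-1))*(-15) = (((-3 + 9)/(-15 + 2*sqrt(6)))*3)*(-15) = ((6/(-15 + 2*sqrt(6)))*3)*(-15) = (18/(-15 + 2*sqrt(6)))*(-15) = -270/(-15 + 2*sqrt(6))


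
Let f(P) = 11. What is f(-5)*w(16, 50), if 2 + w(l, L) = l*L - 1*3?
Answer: 8745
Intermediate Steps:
w(l, L) = -5 + L*l (w(l, L) = -2 + (l*L - 1*3) = -2 + (L*l - 3) = -2 + (-3 + L*l) = -5 + L*l)
f(-5)*w(16, 50) = 11*(-5 + 50*16) = 11*(-5 + 800) = 11*795 = 8745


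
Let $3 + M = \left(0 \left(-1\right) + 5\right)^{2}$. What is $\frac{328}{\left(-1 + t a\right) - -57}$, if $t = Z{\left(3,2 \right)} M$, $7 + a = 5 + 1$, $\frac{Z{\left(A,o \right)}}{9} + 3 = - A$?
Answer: $\frac{82}{311} \approx 0.26367$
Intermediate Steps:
$Z{\left(A,o \right)} = -27 - 9 A$ ($Z{\left(A,o \right)} = -27 + 9 \left(- A\right) = -27 - 9 A$)
$a = -1$ ($a = -7 + \left(5 + 1\right) = -7 + 6 = -1$)
$M = 22$ ($M = -3 + \left(0 \left(-1\right) + 5\right)^{2} = -3 + \left(0 + 5\right)^{2} = -3 + 5^{2} = -3 + 25 = 22$)
$t = -1188$ ($t = \left(-27 - 27\right) 22 = \left(-54\right) 22 = -1188$)
$\frac{328}{\left(-1 + t a\right) - -57} = \frac{328}{\left(-1 - -1188\right) - -57} = \frac{328}{\left(-1 + 1188\right) + 57} = \frac{328}{1187 + 57} = \frac{328}{1244} = 328 \cdot \frac{1}{1244} = \frac{82}{311}$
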